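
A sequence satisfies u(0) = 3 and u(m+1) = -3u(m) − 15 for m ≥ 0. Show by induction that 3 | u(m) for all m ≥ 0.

Base case: u(0) = 3 = 3·1, so 3 | u(0).
Assume 3 | u(r), so u(r) = 3t for some integer t.
Then u(r+1) = -3u(r) − 15 = -3·(3t) − 15 = 3(-3t − 5), so 3 | u(r+1).
By induction, 3 | u(m) for all m ≥ 0.

3 | u(m)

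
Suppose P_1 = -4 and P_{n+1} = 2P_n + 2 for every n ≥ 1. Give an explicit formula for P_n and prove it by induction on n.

Claim: P_n = -2^n − 2.

Base case: P_1 = -4, and -2^1 − 2 = -2 − 2 = -4.
Assume P_j = -2^j − 2 for some j ≥ 1.
Then P_{j+1} = 2P_j + 2 = 2·(-2^j − 2) + 2 = -2^{j+1} − 4 + 2 = -2^{j+1} − 2.
Hence P_n = -2^n − 2 for every n ≥ 1, by induction.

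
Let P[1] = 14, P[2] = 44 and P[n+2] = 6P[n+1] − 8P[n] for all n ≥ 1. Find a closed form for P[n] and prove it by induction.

Claim: P[n] = 3·2^n + 2·4^n.

Base cases: P[1] = 14 and 3·2^1 + 2·4^1 = 14; P[2] = 44 and 3·2^2 + 2·4^2 = 44.
Assume P[j] = 3·2^j + 2·4^j for all 1 ≤ j ≤ m, where m ≥ 2.
Then P[m+1] = 6P[m] − 8P[m−1] = 6·(3·2^m + 2·4^m) − 8·(3·2^{m−1} + 2·4^{m−1}) = 3·(6·2 − 8)2^{m−1} + 2·(6·4 − 8)4^{m−1} = 12·2^{m−1} + 32·4^{m−1} = 3·2^{m+1} + 2·4^{m+1}.
So the formula holds for m+1, and by strong induction P[n] = 3·2^n + 2·4^n for all n ≥ 1.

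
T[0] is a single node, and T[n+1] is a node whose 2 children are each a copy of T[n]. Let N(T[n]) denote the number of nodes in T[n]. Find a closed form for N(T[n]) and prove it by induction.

Claim: N(T[n]) = 2^{n+1} − 1.

Base case: N(T[0]) = 1, and 2^{0+1} − 1 = 1.
Assume N(T[r]) = 2^{r+1} − 1.
Then N(T[r+1]) = 1 + 2N(T[r]) = 1 + 2(2^{r+1} − 1) = 2^{r+2} − 2 + 1 = 2^{r+2} − 1.
This completes the inductive step, so N(T[n]) = 2^{n+1} − 1 for all n ≥ 0.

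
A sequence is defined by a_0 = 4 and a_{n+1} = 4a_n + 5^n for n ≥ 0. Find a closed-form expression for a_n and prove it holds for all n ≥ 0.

Claim: a_n = 3·4^n + 5^n.

Base case: a_0 = 4, and 3·4^0 + 5^0 = 3 + 1 = 4.
Assume a_j = 3·4^j + 5^j for some j ≥ 0.
Then a_{j+1} = 4a_j + 5^j = 4·(3·4^j + 5^j) + 5^j = 3·4^{j+1} + 4·5^j + 5^j = 3·4^{j+1} + 5·5^j = 3·4^{j+1} + 5^{j+1}.
So the formula holds for j+1, and by induction a_n = 3·4^n + 5^n for all n ≥ 0.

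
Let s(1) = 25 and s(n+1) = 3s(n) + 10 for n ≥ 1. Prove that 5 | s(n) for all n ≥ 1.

Base case: s(1) = 25 = 5·5, so 5 | s(1).
Assume 5 | s(m), so s(m) = 5t for some integer t.
Then s(m+1) = 3s(m) + 10 = 3·(5t) + 10 = 5(3t + 2), so 5 | s(m+1).
This completes the inductive step, so 5 | s(n) for all n ≥ 1.

5 | s(n)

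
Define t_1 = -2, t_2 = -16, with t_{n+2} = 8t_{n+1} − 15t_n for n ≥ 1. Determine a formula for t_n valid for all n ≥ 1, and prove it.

Claim: t_n = 3^n − 5^n.

Base cases: t_1 = -2 and 3^1 − 5^1 = -2; t_2 = -16 and 3^2 − 5^2 = -16.
Assume t_j = 3^j − 5^j for all 1 ≤ j ≤ m, where m ≥ 2.
Then t_{m+1} = 8t_m − 15t_{m−1} = 8·(3^m − 5^m) − 15·(3^{m−1} − 5^{m−1}) = (8·3 − 15)3^{m−1} − (8·5 − 15)5^{m−1} = 9·3^{m−1} − 25·5^{m−1} = 3^{m+1} − 5^{m+1}.
Hence t_n = 3^n − 5^n for every n ≥ 1, by strong induction.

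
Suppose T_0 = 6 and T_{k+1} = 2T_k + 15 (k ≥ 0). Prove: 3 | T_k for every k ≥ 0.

Base case: T_0 = 6 = 3·2, so 3 | T_0.
Assume 3 | T_m, so T_m = 3t for some integer t.
Then T_{m+1} = 2T_m + 15 = 2·(3t) + 15 = 3(2t + 5), so 3 | T_{m+1}.
Hence 3 | T_k for every k ≥ 0, by induction.

3 | T_k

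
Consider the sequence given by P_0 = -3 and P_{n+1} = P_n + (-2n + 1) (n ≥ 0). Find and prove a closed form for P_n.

Claim: P_n = -n^2 + 2n − 3.

Base case: P_0 = -3, and -0^2 + 2·0 − 3 = -3.
Assume P_j = -j^2 + 2j − 3.
Then P_{j+1} = P_j + (-2j + 1) = (-j^2 + 2j − 3) + (-2j + 1) = -j^2 − 2,
and -(j+1)^2 + 2·(j+1) − 3 = -j^2 − 2.
By induction, P_n = -n^2 + 2n − 3 for all n ≥ 0.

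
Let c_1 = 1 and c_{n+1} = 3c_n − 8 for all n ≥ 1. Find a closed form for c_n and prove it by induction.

Claim: c_n = -3^n + 4.

Base case: c_1 = 1, and -3^1 + 4 = -3 + 4 = 1.
Assume c_j = -3^j + 4 for some j ≥ 1.
Then c_{j+1} = 3c_j − 8 = 3·(-3^j + 4) − 8 = -3^{j+1} + 12 − 8 = -3^{j+1} + 4.
Hence c_n = -3^n + 4 for every n ≥ 1, by induction.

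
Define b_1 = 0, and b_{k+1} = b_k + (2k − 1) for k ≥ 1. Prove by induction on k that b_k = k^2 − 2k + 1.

Base case: b_1 = 0, and 1^2 − 2·1 + 1 = 0.
Assume b_j = j^2 − 2j + 1.
Then b_{j+1} = b_j + (2j − 1) = (j^2 − 2j + 1) + (2j − 1) = j^2,
and (j+1)^2 − 2·(j+1) + 1 = j^2.
By induction, b_k = k^2 − 2k + 1 for all k ≥ 1.

b_k = k^2 − 2k + 1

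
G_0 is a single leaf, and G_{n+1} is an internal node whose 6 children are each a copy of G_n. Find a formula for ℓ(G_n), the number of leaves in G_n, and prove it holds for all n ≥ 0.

Claim: ℓ(G_n) = 6^n.

Base case: ℓ(G_0) = 1, and 6^0 = 1.
Assume ℓ(G_k) = 6^k.
Then ℓ(G_{k+1}) = 6·ℓ(G_k) = 6·6^k = 6^{k+1}.
Hence ℓ(G_n) = 6^n for every n ≥ 0, by induction.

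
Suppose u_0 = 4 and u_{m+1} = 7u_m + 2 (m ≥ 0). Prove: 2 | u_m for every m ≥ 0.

Base case: u_0 = 4 = 2·2, so 2 | u_0.
Assume 2 | u_j, so u_j = 2t for some integer t.
Then u_{j+1} = 7u_j + 2 = 7·(2t) + 2 = 2(7t + 1), so 2 | u_{j+1}.
So the property holds for j+1, and by induction 2 | u_m for all m ≥ 0.

2 | u_m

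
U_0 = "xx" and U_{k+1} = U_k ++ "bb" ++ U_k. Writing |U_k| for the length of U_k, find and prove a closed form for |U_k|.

Claim: |U_k| = 2^{k+2} − 2.

Base case: |U_0| = 2, and 2^{0+2} − 2 = 2.
Assume |U_r| = 2^{r+2} − 2.
Then |U_{r+1}| = |U_r| + 2 + |U_r| = 2|U_r| + 2 = 2(2^{r+2} − 2) + 2 = 2^{r+3} − 4 + 2 = 2^{r+3} − 2.
This completes the inductive step, so |U_k| = 2^{k+2} − 2 for all k ≥ 0.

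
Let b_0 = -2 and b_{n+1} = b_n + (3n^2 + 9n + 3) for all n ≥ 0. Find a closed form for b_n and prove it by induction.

Claim: b_n = n^3 + 3n^2 − n − 2.

Base case: b_0 = -2, and 0^3 + 3·0^2 − 0 − 2 = -2.
Assume b_m = m^3 + 3m^2 − m − 2.
Then b_{m+1} = b_m + (3m^2 + 9m + 3) = (m^3 + 3m^2 − m − 2) + (3m^2 + 9m + 3) = m^3 + 6m^2 + 8m + 1,
and (m+1)^3 + 3·(m+1)^2 − (m+1) − 2 = m^3 + 6m^2 + 8m + 1.
Hence b_n = n^3 + 3n^2 − n − 2 for every n ≥ 0, by induction.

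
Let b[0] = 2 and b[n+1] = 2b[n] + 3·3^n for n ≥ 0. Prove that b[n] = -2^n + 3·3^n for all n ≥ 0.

Base case: b[0] = 2, and -2^0 + 3·3^0 = -1 + 3 = 2.
Assume b[r] = -2^r + 3·3^r for some r ≥ 0.
Then b[r+1] = 2b[r] + 3·3^r = 2·(-2^r + 3·3^r) + 3·3^r = -2^{r+1} + 6·3^r + 3·3^r = -2^{r+1} + 9·3^r = -2^{r+1} + 3·3^{r+1}.
Hence b[n] = -2^n + 3·3^n for every n ≥ 0, by induction.

b[n] = -2^n + 3·3^n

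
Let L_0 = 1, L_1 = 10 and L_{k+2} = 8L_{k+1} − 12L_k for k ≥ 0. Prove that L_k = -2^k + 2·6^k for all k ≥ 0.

Base cases: L_0 = 1 and -2^0 + 2·6^0 = 1; L_1 = 10 and -2^1 + 2·6^1 = 10.
Assume L_i = -2^i + 2·6^i for all 0 ≤ i ≤ j, where j ≥ 1.
Then L_{j+1} = 8L_j − 12L_{j−1} = 8·(-2^j + 2·6^j) − 12·(-2^{j−1} + 2·6^{j−1}) = -(8·2 − 12)2^{j−1} + 2·(8·6 − 12)6^{j−1} = -4·2^{j−1} + 72·6^{j−1} = -2^{j+1} + 2·6^{j+1}.
By strong induction, L_k = -2^k + 2·6^k for all k ≥ 0.

L_k = -2^k + 2·6^k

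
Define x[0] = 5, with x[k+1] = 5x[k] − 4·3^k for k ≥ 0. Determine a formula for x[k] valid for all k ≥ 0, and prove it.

Claim: x[k] = 3·5^k + 2·3^k.

Base case: x[0] = 5, and 3·5^0 + 2·3^0 = 3 + 2 = 5.
Assume x[r] = 3·5^r + 2·3^r for some r ≥ 0.
Then x[r+1] = 5x[r] − 4·3^r = 5·(3·5^r + 2·3^r) − 4·3^r = 3·5^{r+1} + 10·3^r − 4·3^r = 3·5^{r+1} + 6·3^r = 3·5^{r+1} + 2·3^{r+1}.
This completes the inductive step, so x[k] = 3·5^k + 2·3^k for all k ≥ 0.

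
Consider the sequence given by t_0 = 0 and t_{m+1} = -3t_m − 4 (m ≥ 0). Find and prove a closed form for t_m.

Claim: t_m = (-3)^m − 1.

Base case: t_0 = 0, and (-3)^0 − 1 = 1 − 1 = 0.
Assume t_j = (-3)^j − 1 for some j ≥ 0.
Then t_{j+1} = -3t_j − 4 = -3·((-3)^j − 1) − 4 = -3·(-3)^j + 3 − 4 = (-3)^{j+1} − 1.
This completes the inductive step, so t_m = (-3)^m − 1 for all m ≥ 0.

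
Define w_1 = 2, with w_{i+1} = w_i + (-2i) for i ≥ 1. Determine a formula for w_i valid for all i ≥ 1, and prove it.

Claim: w_i = -i^2 + i + 2.

Base case: w_1 = 2, and -1^2 + 1 + 2 = 2.
Assume w_r = -r^2 + r + 2.
Then w_{r+1} = w_r + (-2r) = (-r^2 + r + 2) + (-2r) = -r^2 − r + 2,
and -(r+1)^2 + (r+1) + 2 = -r^2 − r + 2.
By induction, w_i = -i^2 + i + 2 for all i ≥ 1.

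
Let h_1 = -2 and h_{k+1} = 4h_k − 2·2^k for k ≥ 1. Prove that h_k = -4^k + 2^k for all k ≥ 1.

Base case: h_1 = -2, and -4^1 + 2^1 = -4 + 2 = -2.
Assume h_j = -4^j + 2^j for some j ≥ 1.
Then h_{j+1} = 4h_j − 2·2^j = 4·(-4^j + 2^j) − 2·2^j = -4^{j+1} + 4·2^j − 2·2^j = -4^{j+1} + 2·2^j = -4^{j+1} + 2^{j+1}.
So the formula holds for j+1, and by induction h_k = -4^k + 2^k for all k ≥ 1.

h_k = -4^k + 2^k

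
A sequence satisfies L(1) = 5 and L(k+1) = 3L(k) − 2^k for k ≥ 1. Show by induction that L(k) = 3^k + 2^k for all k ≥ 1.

Base case: L(1) = 5, and 3^1 + 2^1 = 3 + 2 = 5.
Assume L(j) = 3^j + 2^j for some j ≥ 1.
Then L(j+1) = 3L(j) − 2^j = 3·(3^j + 2^j) − 2^j = 3^{j+1} + 3·2^j − 2^j = 3^{j+1} + 2·2^j = 3^{j+1} + 2^{j+1}.
This completes the inductive step, so L(k) = 3^k + 2^k for all k ≥ 1.

L(k) = 3^k + 2^k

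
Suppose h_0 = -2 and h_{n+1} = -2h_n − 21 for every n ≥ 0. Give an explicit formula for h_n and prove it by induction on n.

Claim: h_n = 5·(-2)^n − 7.

Base case: h_0 = -2, and 5·(-2)^0 − 7 = 5 − 7 = -2.
Assume h_j = 5·(-2)^j − 7 for some j ≥ 0.
Then h_{j+1} = -2h_j − 21 = -2·(5·(-2)^j − 7) − 21 = -10·(-2)^j + 14 − 21 = 5·(-2)^{j+1} − 7.
By induction, h_n = 5·(-2)^n − 7 for all n ≥ 0.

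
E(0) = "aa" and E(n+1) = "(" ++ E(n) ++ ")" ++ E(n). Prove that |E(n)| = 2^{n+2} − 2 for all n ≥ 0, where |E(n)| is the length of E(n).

Base case: |E(0)| = 2, and 2^{0+2} − 2 = 2.
Assume |E(r)| = 2^{r+2} − 2.
Then |E(r+1)| = 1 + |E(r)| + 1 + |E(r)| = 2|E(r)| + 2 = 2(2^{r+2} − 2) + 2 = 2^{r+3} − 4 + 2 = 2^{r+3} − 2.
So the formula holds for r+1, and by induction |E(n)| = 2^{n+2} − 2 for all n ≥ 0.

|E(n)| = 2^{n+2} − 2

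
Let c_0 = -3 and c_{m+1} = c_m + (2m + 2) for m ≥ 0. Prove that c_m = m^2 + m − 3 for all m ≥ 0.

Base case: c_0 = -3, and 0^2 + 0 − 3 = -3.
Assume c_k = k^2 + k − 3.
Then c_{k+1} = c_k + (2k + 2) = (k^2 + k − 3) + (2k + 2) = k^2 + 3k − 1,
and (k+1)^2 + (k+1) − 3 = k^2 + 3k − 1.
This completes the inductive step, so c_m = m^2 + m − 3 for all m ≥ 0.

c_m = m^2 + m − 3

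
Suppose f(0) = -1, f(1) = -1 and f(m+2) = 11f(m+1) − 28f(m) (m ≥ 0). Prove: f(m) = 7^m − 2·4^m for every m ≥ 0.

Base cases: f(0) = -1 and 7^0 − 2·4^0 = -1; f(1) = -1 and 7^1 − 2·4^1 = -1.
Assume f(j) = 7^j − 2·4^j for all 0 ≤ j ≤ r, where r ≥ 1.
Then f(r+1) = 11f(r) − 28f(r−1) = 11·(7^r − 2·4^r) − 28·(7^{r−1} − 2·4^{r−1}) = (11·7 − 28)7^{r−1} − 2·(11·4 − 28)4^{r−1} = 49·7^{r−1} − 32·4^{r−1} = 7^{r+1} − 2·4^{r+1}.
So the formula holds for r+1, and by strong induction f(m) = 7^m − 2·4^m for all m ≥ 0.

f(m) = 7^m − 2·4^m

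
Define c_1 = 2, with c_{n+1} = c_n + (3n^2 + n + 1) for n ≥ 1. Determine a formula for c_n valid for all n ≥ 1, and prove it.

Claim: c_n = n^3 − n^2 + n + 1.

Base case: c_1 = 2, and 1^3 − 1^2 + 1 + 1 = 2.
Assume c_j = j^3 − j^2 + j + 1.
Then c_{j+1} = c_j + (3j^2 + j + 1) = (j^3 − j^2 + j + 1) + (3j^2 + j + 1) = j^3 + 2j^2 + 2j + 2,
and (j+1)^3 − (j+1)^2 + (j+1) + 1 = j^3 + 2j^2 + 2j + 2.
This completes the inductive step, so c_n = n^3 − n^2 + n + 1 for all n ≥ 1.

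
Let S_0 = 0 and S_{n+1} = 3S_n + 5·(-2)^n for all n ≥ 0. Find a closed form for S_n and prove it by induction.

Claim: S_n = 3^n − (-2)^n.

Base case: S_0 = 0, and 3^0 − (-2)^0 = 1 − 1 = 0.
Assume S_k = 3^k − (-2)^k for some k ≥ 0.
Then S_{k+1} = 3S_k + 5·(-2)^k = 3·(3^k − (-2)^k) + 5·(-2)^k = 3^{k+1} − 3·(-2)^k + 5·(-2)^k = 3^{k+1} + 2·(-2)^k = 3^{k+1} − (-2)^{k+1}.
Hence S_n = 3^n − (-2)^n for every n ≥ 0, by induction.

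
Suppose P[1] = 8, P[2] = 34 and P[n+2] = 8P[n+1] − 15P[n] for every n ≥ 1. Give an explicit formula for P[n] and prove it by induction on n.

Claim: P[n] = 5^n + 3^n.

Base cases: P[1] = 8 and 5^1 + 3^1 = 8; P[2] = 34 and 5^2 + 3^2 = 34.
Assume P[j] = 5^j + 3^j for all 1 ≤ j ≤ k, where k ≥ 2.
Then P[k+1] = 8P[k] − 15P[k−1] = 8·(5^k + 3^k) − 15·(5^{k−1} + 3^{k−1}) = (8·5 − 15)5^{k−1} + (8·3 − 15)3^{k−1} = 25·5^{k−1} + 9·3^{k−1} = 5^{k+1} + 3^{k+1}.
So the formula holds for k+1, and by strong induction P[n] = 5^n + 3^n for all n ≥ 1.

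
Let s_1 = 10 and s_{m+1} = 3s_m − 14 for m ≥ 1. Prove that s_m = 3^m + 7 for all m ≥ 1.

Base case: s_1 = 10, and 3^1 + 7 = 3 + 7 = 10.
Assume s_k = 3^k + 7 for some k ≥ 1.
Then s_{k+1} = 3s_k − 14 = 3·(3^k + 7) − 14 = 3^{k+1} + 21 − 14 = 3^{k+1} + 7.
Hence s_m = 3^m + 7 for every m ≥ 1, by induction.

s_m = 3^m + 7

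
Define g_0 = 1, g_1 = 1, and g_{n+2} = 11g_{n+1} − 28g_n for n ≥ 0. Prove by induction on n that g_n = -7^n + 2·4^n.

Base cases: g_0 = 1 and -7^0 + 2·4^0 = 1; g_1 = 1 and -7^1 + 2·4^1 = 1.
Assume g_j = -7^j + 2·4^j for all 0 ≤ j ≤ r, where r ≥ 1.
Then g_{r+1} = 11g_r − 28g_{r−1} = 11·(-7^r + 2·4^r) − 28·(-7^{r−1} + 2·4^{r−1}) = -(11·7 − 28)7^{r−1} + 2·(11·4 − 28)4^{r−1} = -49·7^{r−1} + 32·4^{r−1} = -7^{r+1} + 2·4^{r+1}.
This completes the inductive step, so g_n = -7^n + 2·4^n for all n ≥ 0.

g_n = -7^n + 2·4^n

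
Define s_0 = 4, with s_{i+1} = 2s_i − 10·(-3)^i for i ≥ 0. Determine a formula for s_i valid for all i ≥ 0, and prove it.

Claim: s_i = 2·2^i + 2·(-3)^i.

Base case: s_0 = 4, and 2·2^0 + 2·(-3)^0 = 2 + 2 = 4.
Assume s_j = 2·2^j + 2·(-3)^j for some j ≥ 0.
Then s_{j+1} = 2s_j − 10·(-3)^j = 2·(2·2^j + 2·(-3)^j) − 10·(-3)^j = 2·2^{j+1} + 4·(-3)^j − 10·(-3)^j = 2·2^{j+1} − 6·(-3)^j = 2·2^{j+1} + 2·(-3)^{j+1}.
So the formula holds for j+1, and by induction s_i = 2·2^i + 2·(-3)^i for all i ≥ 0.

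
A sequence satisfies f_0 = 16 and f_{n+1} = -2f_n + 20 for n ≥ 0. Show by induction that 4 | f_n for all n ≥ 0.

Base case: f_0 = 16 = 4·4, so 4 | f_0.
Assume 4 | f_k, so f_k = 4t for some integer t.
Then f_{k+1} = -2f_k + 20 = -2·(4t) + 20 = 4(-2t + 5), so 4 | f_{k+1}.
So the property holds for k+1, and by induction 4 | f_n for all n ≥ 0.

4 | f_n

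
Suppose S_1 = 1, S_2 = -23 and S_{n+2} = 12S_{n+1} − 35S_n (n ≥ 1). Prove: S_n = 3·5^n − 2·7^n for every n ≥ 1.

Base cases: S_1 = 1 and 3·5^1 − 2·7^1 = 1; S_2 = -23 and 3·5^2 − 2·7^2 = -23.
Assume S_j = 3·5^j − 2·7^j for all 1 ≤ j ≤ k, where k ≥ 2.
Then S_{k+1} = 12S_k − 35S_{k−1} = 12·(3·5^k − 2·7^k) − 35·(3·5^{k−1} − 2·7^{k−1}) = 3·(12·5 − 35)5^{k−1} − 2·(12·7 − 35)7^{k−1} = 75·5^{k−1} − 98·7^{k−1} = 3·5^{k+1} − 2·7^{k+1}.
This completes the inductive step, so S_n = 3·5^n − 2·7^n for all n ≥ 1.

S_n = 3·5^n − 2·7^n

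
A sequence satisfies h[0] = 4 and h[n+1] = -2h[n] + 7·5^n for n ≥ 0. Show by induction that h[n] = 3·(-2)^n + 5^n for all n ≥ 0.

Base case: h[0] = 4, and 3·(-2)^0 + 5^0 = 3 + 1 = 4.
Assume h[r] = 3·(-2)^r + 5^r for some r ≥ 0.
Then h[r+1] = -2h[r] + 7·5^r = -2·(3·(-2)^r + 5^r) + 7·5^r = 3·(-2)^{r+1} − 2·5^r + 7·5^r = 3·(-2)^{r+1} + 5·5^r = 3·(-2)^{r+1} + 5^{r+1}.
This completes the inductive step, so h[n] = 3·(-2)^n + 5^n for all n ≥ 0.

h[n] = 3·(-2)^n + 5^n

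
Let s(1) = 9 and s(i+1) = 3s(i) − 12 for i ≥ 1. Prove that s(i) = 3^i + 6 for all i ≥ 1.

Base case: s(1) = 9, and 3^1 + 6 = 3 + 6 = 9.
Assume s(k) = 3^k + 6 for some k ≥ 1.
Then s(k+1) = 3s(k) − 12 = 3·(3^k + 6) − 12 = 3^{k+1} + 18 − 12 = 3^{k+1} + 6.
So the formula holds for k+1, and by induction s(i) = 3^i + 6 for all i ≥ 1.

s(i) = 3^i + 6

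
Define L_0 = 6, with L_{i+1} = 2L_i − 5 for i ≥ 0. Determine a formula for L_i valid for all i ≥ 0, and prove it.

Claim: L_i = 2^i + 5.

Base case: L_0 = 6, and 2^0 + 5 = 1 + 5 = 6.
Assume L_r = 2^r + 5 for some r ≥ 0.
Then L_{r+1} = 2L_r − 5 = 2·(2^r + 5) − 5 = 2^{r+1} + 10 − 5 = 2^{r+1} + 5.
So the formula holds for r+1, and by induction L_i = 2^i + 5 for all i ≥ 0.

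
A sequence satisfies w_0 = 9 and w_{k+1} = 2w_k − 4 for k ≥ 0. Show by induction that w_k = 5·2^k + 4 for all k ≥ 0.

Base case: w_0 = 9, and 5·2^0 + 4 = 5 + 4 = 9.
Assume w_r = 5·2^r + 4 for some r ≥ 0.
Then w_{r+1} = 2w_r − 4 = 2·(5·2^r + 4) − 4 = 10·2^r + 8 − 4 = 5·2^{r+1} + 4.
So the formula holds for r+1, and by induction w_k = 5·2^k + 4 for all k ≥ 0.

w_k = 5·2^k + 4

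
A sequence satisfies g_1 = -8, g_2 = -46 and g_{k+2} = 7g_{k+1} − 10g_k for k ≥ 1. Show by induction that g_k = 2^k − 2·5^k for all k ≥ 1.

Base cases: g_1 = -8 and 2^1 − 2·5^1 = -8; g_2 = -46 and 2^2 − 2·5^2 = -46.
Assume g_i = 2^i − 2·5^i for all 1 ≤ i ≤ j, where j ≥ 2.
Then g_{j+1} = 7g_j − 10g_{j−1} = 7·(2^j − 2·5^j) − 10·(2^{j−1} − 2·5^{j−1}) = (7·2 − 10)2^{j−1} − 2·(7·5 − 10)5^{j−1} = 4·2^{j−1} − 50·5^{j−1} = 2^{j+1} − 2·5^{j+1}.
This completes the inductive step, so g_k = 2^k − 2·5^k for all k ≥ 1.

g_k = 2^k − 2·5^k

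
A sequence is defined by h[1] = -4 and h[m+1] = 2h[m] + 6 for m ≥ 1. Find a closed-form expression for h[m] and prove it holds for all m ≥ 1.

Claim: h[m] = 2^m − 6.

Base case: h[1] = -4, and 2^1 − 6 = 2 − 6 = -4.
Assume h[k] = 2^k − 6 for some k ≥ 1.
Then h[k+1] = 2h[k] + 6 = 2·(2^k − 6) + 6 = 2^{k+1} − 12 + 6 = 2^{k+1} − 6.
By induction, h[m] = 2^m − 6 for all m ≥ 1.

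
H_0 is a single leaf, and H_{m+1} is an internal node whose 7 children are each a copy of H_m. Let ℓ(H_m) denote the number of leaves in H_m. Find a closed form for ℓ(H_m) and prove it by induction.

Claim: ℓ(H_m) = 7^m.

Base case: ℓ(H_0) = 1, and 7^0 = 1.
Assume ℓ(H_k) = 7^k.
Then ℓ(H_{k+1}) = 7·ℓ(H_k) = 7·7^k = 7^{k+1}.
So the formula holds for k+1, and by induction ℓ(H_m) = 7^m for all m ≥ 0.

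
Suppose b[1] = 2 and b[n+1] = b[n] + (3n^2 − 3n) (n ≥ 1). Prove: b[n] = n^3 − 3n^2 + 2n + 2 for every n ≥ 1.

Base case: b[1] = 2, and 1^3 − 3·1^2 + 2·1 + 2 = 2.
Assume b[k] = k^3 − 3k^2 + 2k + 2.
Then b[k+1] = b[k] + (3k^2 − 3k) = (k^3 − 3k^2 + 2k + 2) + (3k^2 − 3k) = k^3 − k + 2,
and (k+1)^3 − 3·(k+1)^2 + 2·(k+1) + 2 = k^3 − k + 2.
By induction, b[n] = n^3 − 3n^2 + 2n + 2 for all n ≥ 1.

b[n] = n^3 − 3n^2 + 2n + 2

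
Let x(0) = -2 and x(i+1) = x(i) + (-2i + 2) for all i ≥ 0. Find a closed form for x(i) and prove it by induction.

Claim: x(i) = -i^2 + 3i − 2.

Base case: x(0) = -2, and -0^2 + 3·0 − 2 = -2.
Assume x(j) = -j^2 + 3j − 2.
Then x(j+1) = x(j) + (-2j + 2) = (-j^2 + 3j − 2) + (-2j + 2) = -j^2 + j,
and -(j+1)^2 + 3·(j+1) − 2 = -j^2 + j.
By induction, x(i) = -i^2 + 3i − 2 for all i ≥ 0.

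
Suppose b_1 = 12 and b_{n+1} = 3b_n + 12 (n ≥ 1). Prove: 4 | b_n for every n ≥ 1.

Base case: b_1 = 12 = 4·3, so 4 | b_1.
Assume 4 | b_r, so b_r = 4t for some integer t.
Then b_{r+1} = 3b_r + 12 = 3·(4t) + 12 = 4(3t + 3), so 4 | b_{r+1}.
By induction, 4 | b_n for all n ≥ 1.

4 | b_n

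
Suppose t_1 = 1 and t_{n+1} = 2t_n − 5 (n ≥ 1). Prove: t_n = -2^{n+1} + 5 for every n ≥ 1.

Base case: t_1 = 1, and -2^{1+1} + 5 = -4 + 5 = 1.
Assume t_j = -2^{j+1} + 5 for some j ≥ 1.
Then t_{j+1} = 2t_j − 5 = 2·(-2^{j+1} + 5) − 5 = -2^{j+2} + 10 − 5 = -2^{j+2} + 5.
This completes the inductive step, so t_n = -2^{n+1} + 5 for all n ≥ 1.

t_n = -2^{n+1} + 5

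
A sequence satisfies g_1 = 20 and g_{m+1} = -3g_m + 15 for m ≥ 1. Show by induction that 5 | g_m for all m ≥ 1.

Base case: g_1 = 20 = 5·4, so 5 | g_1.
Assume 5 | g_r, so g_r = 5t for some integer t.
Then g_{r+1} = -3g_r + 15 = -3·(5t) + 15 = 5(-3t + 3), so 5 | g_{r+1}.
So the property holds for r+1, and by induction 5 | g_m for all m ≥ 1.

5 | g_m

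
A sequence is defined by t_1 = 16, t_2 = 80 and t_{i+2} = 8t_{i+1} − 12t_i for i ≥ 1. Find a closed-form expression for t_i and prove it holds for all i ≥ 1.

Claim: t_i = 2·6^i + 2·2^i.

Base cases: t_1 = 16 and 2·6^1 + 2·2^1 = 16; t_2 = 80 and 2·6^2 + 2·2^2 = 80.
Assume t_j = 2·6^j + 2·2^j for all 1 ≤ j ≤ m, where m ≥ 2.
Then t_{m+1} = 8t_m − 12t_{m−1} = 8·(2·6^m + 2·2^m) − 12·(2·6^{m−1} + 2·2^{m−1}) = 2·(8·6 − 12)6^{m−1} + 2·(8·2 − 12)2^{m−1} = 72·6^{m−1} + 8·2^{m−1} = 2·6^{m+1} + 2·2^{m+1}.
So the formula holds for m+1, and by strong induction t_i = 2·6^i + 2·2^i for all i ≥ 1.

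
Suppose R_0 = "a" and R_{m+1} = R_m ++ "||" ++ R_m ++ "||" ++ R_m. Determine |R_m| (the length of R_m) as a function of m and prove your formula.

Claim: |R_m| = 3^{m+1} − 2.

Base case: |R_0| = 1, and 3^{0+1} − 2 = 1.
Assume |R_k| = 3^{k+1} − 2.
Then |R_{k+1}| = 3|R_k| + 4 = 3(3^{k+1} − 2) + 4 = 3^{k+2} − 6 + 4 = 3^{k+2} − 2.
Hence |R_m| = 3^{m+1} − 2 for every m ≥ 0, by induction.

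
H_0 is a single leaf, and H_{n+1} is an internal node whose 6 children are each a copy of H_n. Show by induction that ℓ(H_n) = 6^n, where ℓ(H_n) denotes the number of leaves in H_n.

Base case: ℓ(H_0) = 1, and 6^0 = 1.
Assume ℓ(H_r) = 6^r.
Then ℓ(H_{r+1}) = 6·ℓ(H_r) = 6·6^r = 6^{r+1}.
This completes the inductive step, so ℓ(H_n) = 6^n for all n ≥ 0.

ℓ(H_n) = 6^n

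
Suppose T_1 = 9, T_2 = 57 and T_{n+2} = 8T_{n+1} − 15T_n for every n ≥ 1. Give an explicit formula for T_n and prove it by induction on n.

Claim: T_n = 3·5^n − 2·3^n.

Base cases: T_1 = 9 and 3·5^1 − 2·3^1 = 9; T_2 = 57 and 3·5^2 − 2·3^2 = 57.
Assume T_i = 3·5^i − 2·3^i for all 1 ≤ i ≤ j, where j ≥ 2.
Then T_{j+1} = 8T_j − 15T_{j−1} = 8·(3·5^j − 2·3^j) − 15·(3·5^{j−1} − 2·3^{j−1}) = 3·(8·5 − 15)5^{j−1} − 2·(8·3 − 15)3^{j−1} = 75·5^{j−1} − 18·3^{j−1} = 3·5^{j+1} − 2·3^{j+1}.
So the formula holds for j+1, and by strong induction T_n = 3·5^n − 2·3^n for all n ≥ 1.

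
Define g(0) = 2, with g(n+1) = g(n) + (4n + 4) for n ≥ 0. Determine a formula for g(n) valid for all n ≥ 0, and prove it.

Claim: g(n) = 2n^2 + 2n + 2.

Base case: g(0) = 2, and 2·0^2 + 2·0 + 2 = 2.
Assume g(r) = 2r^2 + 2r + 2.
Then g(r+1) = g(r) + (4r + 4) = (2r^2 + 2r + 2) + (4r + 4) = 2r^2 + 6r + 6,
and 2·(r+1)^2 + 2·(r+1) + 2 = 2r^2 + 6r + 6.
This completes the inductive step, so g(n) = 2n^2 + 2n + 2 for all n ≥ 0.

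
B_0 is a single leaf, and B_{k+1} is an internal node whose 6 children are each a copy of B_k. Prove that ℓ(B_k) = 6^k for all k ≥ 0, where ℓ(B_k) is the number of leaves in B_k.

Base case: ℓ(B_0) = 1, and 6^0 = 1.
Assume ℓ(B_m) = 6^m.
Then ℓ(B_{m+1}) = 6·ℓ(B_m) = 6·6^m = 6^{m+1}.
This completes the inductive step, so ℓ(B_k) = 6^k for all k ≥ 0.

ℓ(B_k) = 6^k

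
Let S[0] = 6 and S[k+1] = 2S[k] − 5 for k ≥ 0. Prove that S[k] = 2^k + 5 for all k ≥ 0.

Base case: S[0] = 6, and 2^0 + 5 = 1 + 5 = 6.
Assume S[m] = 2^m + 5 for some m ≥ 0.
Then S[m+1] = 2S[m] − 5 = 2·(2^m + 5) − 5 = 2^{m+1} + 10 − 5 = 2^{m+1} + 5.
So the formula holds for m+1, and by induction S[k] = 2^k + 5 for all k ≥ 0.

S[k] = 2^k + 5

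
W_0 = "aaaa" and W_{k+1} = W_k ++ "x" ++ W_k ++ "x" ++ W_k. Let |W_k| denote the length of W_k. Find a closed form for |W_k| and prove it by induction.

Claim: |W_k| = 5·3^k − 1.

Base case: |W_0| = 4, and 5·3^0 − 1 = 4.
Assume |W_j| = 5·3^j − 1.
Then |W_{j+1}| = 3|W_j| + 2 = 3(5·3^j − 1) + 2 = 5·3^{j+1} − 3 + 2 = 5·3^{j+1} − 1.
Hence |W_k| = 5·3^k − 1 for every k ≥ 0, by induction.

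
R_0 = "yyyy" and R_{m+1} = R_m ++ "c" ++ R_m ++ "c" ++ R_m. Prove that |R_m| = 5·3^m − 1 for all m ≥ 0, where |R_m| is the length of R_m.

Base case: |R_0| = 4, and 5·3^0 − 1 = 4.
Assume |R_k| = 5·3^k − 1.
Then |R_{k+1}| = 3|R_k| + 2 = 3(5·3^k − 1) + 2 = 5·3^{k+1} − 3 + 2 = 5·3^{k+1} − 1.
Hence |R_m| = 5·3^m − 1 for every m ≥ 0, by induction.

|R_m| = 5·3^m − 1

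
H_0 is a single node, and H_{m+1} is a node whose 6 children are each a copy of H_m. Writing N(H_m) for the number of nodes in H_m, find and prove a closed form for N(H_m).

Claim: N(H_m) = (6^{m+1} − 1)/5.

Base case: N(H_0) = 1, and (6^{0+1} − 1)/5 = 1.
Assume N(H_k) = (6^{k+1} − 1)/5.
Then N(H_{k+1}) = 1 + 6N(H_k) = 1 + 6·(6^{k+1} − 1)/5 = 1 + (6^{k+2} − 6)/5 = (5 + 6^{k+2} − 6)/5 = (6^{k+2} − 1)/5.
By induction, N(H_m) = (6^{m+1} − 1)/5 for all m ≥ 0.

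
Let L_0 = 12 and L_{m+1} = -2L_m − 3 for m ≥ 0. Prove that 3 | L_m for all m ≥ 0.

Base case: L_0 = 12 = 3·4, so 3 | L_0.
Assume 3 | L_j, so L_j = 3t for some integer t.
Then L_{j+1} = -2L_j − 3 = -2·(3t) − 3 = 3(-2t − 1), so 3 | L_{j+1}.
So the property holds for j+1, and by induction 3 | L_m for all m ≥ 0.

3 | L_m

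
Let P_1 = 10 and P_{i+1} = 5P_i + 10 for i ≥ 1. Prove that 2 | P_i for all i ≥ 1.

Base case: P_1 = 10 = 2·5, so 2 | P_1.
Assume 2 | P_k, so P_k = 2t for some integer t.
Then P_{k+1} = 5P_k + 10 = 5·(2t) + 10 = 2(5t + 5), so 2 | P_{k+1}.
So the property holds for k+1, and by induction 2 | P_i for all i ≥ 1.

2 | P_i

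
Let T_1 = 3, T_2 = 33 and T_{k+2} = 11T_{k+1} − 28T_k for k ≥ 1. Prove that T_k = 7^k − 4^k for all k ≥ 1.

Base cases: T_1 = 3 and 7^1 − 4^1 = 3; T_2 = 33 and 7^2 − 4^2 = 33.
Assume T_j = 7^j − 4^j for all 1 ≤ j ≤ r, where r ≥ 2.
Then T_{r+1} = 11T_r − 28T_{r−1} = 11·(7^r − 4^r) − 28·(7^{r−1} − 4^{r−1}) = (11·7 − 28)7^{r−1} − (11·4 − 28)4^{r−1} = 49·7^{r−1} − 16·4^{r−1} = 7^{r+1} − 4^{r+1}.
This completes the inductive step, so T_k = 7^k − 4^k for all k ≥ 1.

T_k = 7^k − 4^k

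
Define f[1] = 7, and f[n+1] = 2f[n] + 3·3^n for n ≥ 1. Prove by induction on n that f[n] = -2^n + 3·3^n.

Base case: f[1] = 7, and -2^1 + 3·3^1 = -2 + 9 = 7.
Assume f[j] = -2^j + 3·3^j for some j ≥ 1.
Then f[j+1] = 2f[j] + 3·3^j = 2·(-2^j + 3·3^j) + 3·3^j = -2^{j+1} + 6·3^j + 3·3^j = -2^{j+1} + 9·3^j = -2^{j+1} + 3·3^{j+1}.
So the formula holds for j+1, and by induction f[n] = -2^n + 3·3^n for all n ≥ 1.

f[n] = -2^n + 3·3^n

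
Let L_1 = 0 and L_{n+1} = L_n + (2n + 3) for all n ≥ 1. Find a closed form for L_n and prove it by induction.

Claim: L_n = n^2 + 2n − 3.

Base case: L_1 = 0, and 1^2 + 2·1 − 3 = 0.
Assume L_j = j^2 + 2j − 3.
Then L_{j+1} = L_j + (2j + 3) = (j^2 + 2j − 3) + (2j + 3) = j^2 + 4j,
and (j+1)^2 + 2·(j+1) − 3 = j^2 + 4j.
Hence L_n = n^2 + 2n − 3 for every n ≥ 1, by induction.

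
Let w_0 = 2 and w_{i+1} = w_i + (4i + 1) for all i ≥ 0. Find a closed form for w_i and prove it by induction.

Claim: w_i = 2i^2 − i + 2.

Base case: w_0 = 2, and 2·0^2 − 0 + 2 = 2.
Assume w_m = 2m^2 − m + 2.
Then w_{m+1} = w_m + (4m + 1) = (2m^2 − m + 2) + (4m + 1) = 2m^2 + 3m + 3,
and 2·(m+1)^2 − (m+1) + 2 = 2m^2 + 3m + 3.
By induction, w_i = 2i^2 − i + 2 for all i ≥ 0.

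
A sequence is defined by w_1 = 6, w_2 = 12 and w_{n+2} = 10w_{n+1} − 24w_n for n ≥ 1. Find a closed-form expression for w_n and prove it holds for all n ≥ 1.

Claim: w_n = 3·4^n − 6^n.

Base cases: w_1 = 6 and 3·4^1 − 6^1 = 6; w_2 = 12 and 3·4^2 − 6^2 = 12.
Assume w_j = 3·4^j − 6^j for all 1 ≤ j ≤ r, where r ≥ 2.
Then w_{r+1} = 10w_r − 24w_{r−1} = 10·(3·4^r − 6^r) − 24·(3·4^{r−1} − 6^{r−1}) = 3·(10·4 − 24)4^{r−1} − (10·6 − 24)6^{r−1} = 48·4^{r−1} − 36·6^{r−1} = 3·4^{r+1} − 6^{r+1}.
Hence w_n = 3·4^n − 6^n for every n ≥ 1, by strong induction.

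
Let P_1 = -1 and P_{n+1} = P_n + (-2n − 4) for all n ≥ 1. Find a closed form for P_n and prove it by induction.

Claim: P_n = -n^2 − 3n + 3.

Base case: P_1 = -1, and -1^2 − 3·1 + 3 = -1.
Assume P_k = -k^2 − 3k + 3.
Then P_{k+1} = P_k + (-2k − 4) = (-k^2 − 3k + 3) + (-2k − 4) = -k^2 − 5k − 1,
and -(k+1)^2 − 3·(k+1) + 3 = -k^2 − 5k − 1.
This completes the inductive step, so P_n = -n^2 − 3n + 3 for all n ≥ 1.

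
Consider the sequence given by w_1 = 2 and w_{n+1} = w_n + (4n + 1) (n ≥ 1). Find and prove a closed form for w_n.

Claim: w_n = 2n^2 − n + 1.

Base case: w_1 = 2, and 2·1^2 − 1 + 1 = 2.
Assume w_r = 2r^2 − r + 1.
Then w_{r+1} = w_r + (4r + 1) = (2r^2 − r + 1) + (4r + 1) = 2r^2 + 3r + 2,
and 2·(r+1)^2 − (r+1) + 1 = 2r^2 + 3r + 2.
Hence w_n = 2n^2 − n + 1 for every n ≥ 1, by induction.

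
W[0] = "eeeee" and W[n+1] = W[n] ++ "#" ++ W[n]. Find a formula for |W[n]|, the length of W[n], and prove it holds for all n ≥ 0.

Claim: |W[n]| = 6·2^n − 1.

Base case: |W[0]| = 5, and 6·2^0 − 1 = 5.
Assume |W[k]| = 6·2^k − 1.
Then |W[k+1]| = |W[k]| + 1 + |W[k]| = 2|W[k]| + 1 = 2(6·2^k − 1) + 1 = 6·2^{k+1} − 2 + 1 = 6·2^{k+1} − 1.
So the formula holds for k+1, and by induction |W[n]| = 6·2^n − 1 for all n ≥ 0.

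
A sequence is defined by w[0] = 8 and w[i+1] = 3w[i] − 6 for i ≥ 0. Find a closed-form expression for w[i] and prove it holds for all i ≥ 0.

Claim: w[i] = 5·3^i + 3.

Base case: w[0] = 8, and 5·3^0 + 3 = 5 + 3 = 8.
Assume w[j] = 5·3^j + 3 for some j ≥ 0.
Then w[j+1] = 3w[j] − 6 = 3·(5·3^j + 3) − 6 = 15·3^j + 9 − 6 = 5·3^{j+1} + 3.
This completes the inductive step, so w[i] = 5·3^i + 3 for all i ≥ 0.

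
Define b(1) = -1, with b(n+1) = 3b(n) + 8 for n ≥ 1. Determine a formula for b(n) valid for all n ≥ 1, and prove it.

Claim: b(n) = 3^n − 4.

Base case: b(1) = -1, and 3^1 − 4 = 3 − 4 = -1.
Assume b(j) = 3^j − 4 for some j ≥ 1.
Then b(j+1) = 3b(j) + 8 = 3·(3^j − 4) + 8 = 3^{j+1} − 12 + 8 = 3^{j+1} − 4.
So the formula holds for j+1, and by induction b(n) = 3^n − 4 for all n ≥ 1.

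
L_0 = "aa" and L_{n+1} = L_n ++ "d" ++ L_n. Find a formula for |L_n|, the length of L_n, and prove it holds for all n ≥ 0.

Claim: |L_n| = 3·2^n − 1.

Base case: |L_0| = 2, and 3·2^0 − 1 = 2.
Assume |L_m| = 3·2^m − 1.
Then |L_{m+1}| = |L_m| + 1 + |L_m| = 2|L_m| + 1 = 2(3·2^m − 1) + 1 = 3·2^{m+1} − 2 + 1 = 3·2^{m+1} − 1.
By induction, |L_n| = 3·2^n − 1 for all n ≥ 0.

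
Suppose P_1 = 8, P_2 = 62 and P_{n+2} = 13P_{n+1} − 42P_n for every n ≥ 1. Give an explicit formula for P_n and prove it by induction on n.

Claim: P_n = -6^n + 2·7^n.

Base cases: P_1 = 8 and -6^1 + 2·7^1 = 8; P_2 = 62 and -6^2 + 2·7^2 = 62.
Assume P_j = -6^j + 2·7^j for all 1 ≤ j ≤ r, where r ≥ 2.
Then P_{r+1} = 13P_r − 42P_{r−1} = 13·(-6^r + 2·7^r) − 42·(-6^{r−1} + 2·7^{r−1}) = -(13·6 − 42)6^{r−1} + 2·(13·7 − 42)7^{r−1} = -36·6^{r−1} + 98·7^{r−1} = -6^{r+1} + 2·7^{r+1}.
Hence P_n = -6^n + 2·7^n for every n ≥ 1, by strong induction.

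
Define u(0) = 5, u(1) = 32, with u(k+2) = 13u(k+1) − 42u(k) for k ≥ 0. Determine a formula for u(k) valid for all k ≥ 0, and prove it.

Claim: u(k) = 3·6^k + 2·7^k.

Base cases: u(0) = 5 and 3·6^0 + 2·7^0 = 5; u(1) = 32 and 3·6^1 + 2·7^1 = 32.
Assume u(i) = 3·6^i + 2·7^i for all 0 ≤ i ≤ j, where j ≥ 1.
Then u(j+1) = 13u(j) − 42u(j−1) = 13·(3·6^j + 2·7^j) − 42·(3·6^{j−1} + 2·7^{j−1}) = 3·(13·6 − 42)6^{j−1} + 2·(13·7 − 42)7^{j−1} = 108·6^{j−1} + 98·7^{j−1} = 3·6^{j+1} + 2·7^{j+1}.
By strong induction, u(k) = 3·6^k + 2·7^k for all k ≥ 0.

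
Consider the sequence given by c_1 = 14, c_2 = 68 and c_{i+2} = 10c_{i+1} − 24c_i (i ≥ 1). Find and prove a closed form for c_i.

Claim: c_i = 6^i + 2·4^i.

Base cases: c_1 = 14 and 6^1 + 2·4^1 = 14; c_2 = 68 and 6^2 + 2·4^2 = 68.
Assume c_j = 6^j + 2·4^j for all 1 ≤ j ≤ r, where r ≥ 2.
Then c_{r+1} = 10c_r − 24c_{r−1} = 10·(6^r + 2·4^r) − 24·(6^{r−1} + 2·4^{r−1}) = (10·6 − 24)6^{r−1} + 2·(10·4 − 24)4^{r−1} = 36·6^{r−1} + 32·4^{r−1} = 6^{r+1} + 2·4^{r+1}.
So the formula holds for r+1, and by strong induction c_i = 6^i + 2·4^i for all i ≥ 1.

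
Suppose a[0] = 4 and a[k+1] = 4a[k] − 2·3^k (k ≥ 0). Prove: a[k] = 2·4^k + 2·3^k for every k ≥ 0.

Base case: a[0] = 4, and 2·4^0 + 2·3^0 = 2 + 2 = 4.
Assume a[m] = 2·4^m + 2·3^m for some m ≥ 0.
Then a[m+1] = 4a[m] − 2·3^m = 4·(2·4^m + 2·3^m) − 2·3^m = 2·4^{m+1} + 8·3^m − 2·3^m = 2·4^{m+1} + 6·3^m = 2·4^{m+1} + 2·3^{m+1}.
Hence a[k] = 2·4^k + 2·3^k for every k ≥ 0, by induction.

a[k] = 2·4^k + 2·3^k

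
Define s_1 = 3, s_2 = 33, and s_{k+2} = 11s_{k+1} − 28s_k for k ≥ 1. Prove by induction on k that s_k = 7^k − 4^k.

Base cases: s_1 = 3 and 7^1 − 4^1 = 3; s_2 = 33 and 7^2 − 4^2 = 33.
Assume s_i = 7^i − 4^i for all 1 ≤ i ≤ j, where j ≥ 2.
Then s_{j+1} = 11s_j − 28s_{j−1} = 11·(7^j − 4^j) − 28·(7^{j−1} − 4^{j−1}) = (11·7 − 28)7^{j−1} − (11·4 − 28)4^{j−1} = 49·7^{j−1} − 16·4^{j−1} = 7^{j+1} − 4^{j+1}.
This completes the inductive step, so s_k = 7^k − 4^k for all k ≥ 1.

s_k = 7^k − 4^k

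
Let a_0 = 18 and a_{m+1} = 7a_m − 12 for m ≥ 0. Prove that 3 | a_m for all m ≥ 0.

Base case: a_0 = 18 = 3·6, so 3 | a_0.
Assume 3 | a_k, so a_k = 3t for some integer t.
Then a_{k+1} = 7a_k − 12 = 7·(3t) − 12 = 3(7t − 4), so 3 | a_{k+1}.
So the property holds for k+1, and by induction 3 | a_m for all m ≥ 0.

3 | a_m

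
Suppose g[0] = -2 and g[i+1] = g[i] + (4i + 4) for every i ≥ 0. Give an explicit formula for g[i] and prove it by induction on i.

Claim: g[i] = 2i^2 + 2i − 2.

Base case: g[0] = -2, and 2·0^2 + 2·0 − 2 = -2.
Assume g[r] = 2r^2 + 2r − 2.
Then g[r+1] = g[r] + (4r + 4) = (2r^2 + 2r − 2) + (4r + 4) = 2r^2 + 6r + 2,
and 2·(r+1)^2 + 2·(r+1) − 2 = 2r^2 + 6r + 2.
Hence g[i] = 2i^2 + 2i − 2 for every i ≥ 0, by induction.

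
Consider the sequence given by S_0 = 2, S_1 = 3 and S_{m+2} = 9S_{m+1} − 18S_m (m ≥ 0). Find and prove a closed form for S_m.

Claim: S_m = 3·3^m − 6^m.

Base cases: S_0 = 2 and 3·3^0 − 6^0 = 2; S_1 = 3 and 3·3^1 − 6^1 = 3.
Assume S_i = 3·3^i − 6^i for all 0 ≤ i ≤ j, where j ≥ 1.
Then S_{j+1} = 9S_j − 18S_{j−1} = 9·(3·3^j − 6^j) − 18·(3·3^{j−1} − 6^{j−1}) = 3·(9·3 − 18)3^{j−1} − (9·6 − 18)6^{j−1} = 27·3^{j−1} − 36·6^{j−1} = 3·3^{j+1} − 6^{j+1}.
So the formula holds for j+1, and by strong induction S_m = 3·3^m − 6^m for all m ≥ 0.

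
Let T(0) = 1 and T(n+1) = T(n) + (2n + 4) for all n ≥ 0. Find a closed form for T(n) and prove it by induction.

Claim: T(n) = n^2 + 3n + 1.

Base case: T(0) = 1, and 0^2 + 3·0 + 1 = 1.
Assume T(m) = m^2 + 3m + 1.
Then T(m+1) = T(m) + (2m + 4) = (m^2 + 3m + 1) + (2m + 4) = m^2 + 5m + 5,
and (m+1)^2 + 3·(m+1) + 1 = m^2 + 5m + 5.
By induction, T(n) = n^2 + 3n + 1 for all n ≥ 0.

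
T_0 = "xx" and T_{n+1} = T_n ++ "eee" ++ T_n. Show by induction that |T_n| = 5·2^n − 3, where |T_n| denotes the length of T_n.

Base case: |T_0| = 2, and 5·2^0 − 3 = 2.
Assume |T_m| = 5·2^m − 3.
Then |T_{m+1}| = |T_m| + 3 + |T_m| = 2|T_m| + 3 = 2(5·2^m − 3) + 3 = 5·2^{m+1} − 6 + 3 = 5·2^{m+1} − 3.
So the formula holds for m+1, and by induction |T_n| = 5·2^n − 3 for all n ≥ 0.

|T_n| = 5·2^n − 3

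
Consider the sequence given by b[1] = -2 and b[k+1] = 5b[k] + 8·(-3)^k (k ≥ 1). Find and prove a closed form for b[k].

Claim: b[k] = -5^k − (-3)^k.

Base case: b[1] = -2, and -5^1 − (-3)^1 = -5 + 3 = -2.
Assume b[m] = -5^m − (-3)^m for some m ≥ 1.
Then b[m+1] = 5b[m] + 8·(-3)^m = 5·(-5^m − (-3)^m) + 8·(-3)^m = -5^{m+1} − 5·(-3)^m + 8·(-3)^m = -5^{m+1} + 3·(-3)^m = -5^{m+1} − (-3)^{m+1}.
Hence b[k] = -5^k − (-3)^k for every k ≥ 1, by induction.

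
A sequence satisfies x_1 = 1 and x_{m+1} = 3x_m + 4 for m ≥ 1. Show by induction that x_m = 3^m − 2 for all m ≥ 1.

Base case: x_1 = 1, and 3^1 − 2 = 3 − 2 = 1.
Assume x_j = 3^j − 2 for some j ≥ 1.
Then x_{j+1} = 3x_j + 4 = 3·(3^j − 2) + 4 = 3^{j+1} − 6 + 4 = 3^{j+1} − 2.
So the formula holds for j+1, and by induction x_m = 3^m − 2 for all m ≥ 1.

x_m = 3^m − 2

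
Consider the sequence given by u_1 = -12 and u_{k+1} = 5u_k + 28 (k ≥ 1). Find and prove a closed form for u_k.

Claim: u_k = -5^k − 7.

Base case: u_1 = -12, and -5^1 − 7 = -5 − 7 = -12.
Assume u_j = -5^j − 7 for some j ≥ 1.
Then u_{j+1} = 5u_j + 28 = 5·(-5^j − 7) + 28 = -5^{j+1} − 35 + 28 = -5^{j+1} − 7.
This completes the inductive step, so u_k = -5^k − 7 for all k ≥ 1.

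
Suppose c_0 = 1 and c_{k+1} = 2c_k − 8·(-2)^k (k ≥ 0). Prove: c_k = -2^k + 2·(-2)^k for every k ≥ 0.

Base case: c_0 = 1, and -2^0 + 2·(-2)^0 = -1 + 2 = 1.
Assume c_r = -2^r + 2·(-2)^r for some r ≥ 0.
Then c_{r+1} = 2c_r − 8·(-2)^r = 2·(-2^r + 2·(-2)^r) − 8·(-2)^r = -2^{r+1} + 4·(-2)^r − 8·(-2)^r = -2^{r+1} − 4·(-2)^r = -2^{r+1} + 2·(-2)^{r+1}.
Hence c_k = -2^k + 2·(-2)^k for every k ≥ 0, by induction.

c_k = -2^k + 2·(-2)^k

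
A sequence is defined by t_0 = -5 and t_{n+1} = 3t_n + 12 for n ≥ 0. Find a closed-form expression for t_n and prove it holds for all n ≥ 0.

Claim: t_n = 3^n − 6.

Base case: t_0 = -5, and 3^0 − 6 = 1 − 6 = -5.
Assume t_m = 3^m − 6 for some m ≥ 0.
Then t_{m+1} = 3t_m + 12 = 3·(3^m − 6) + 12 = 3^{m+1} − 18 + 12 = 3^{m+1} − 6.
By induction, t_n = 3^n − 6 for all n ≥ 0.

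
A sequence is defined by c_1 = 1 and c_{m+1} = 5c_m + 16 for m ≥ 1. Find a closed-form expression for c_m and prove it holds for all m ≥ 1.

Claim: c_m = 5^m − 4.

Base case: c_1 = 1, and 5^1 − 4 = 5 − 4 = 1.
Assume c_r = 5^r − 4 for some r ≥ 1.
Then c_{r+1} = 5c_r + 16 = 5·(5^r − 4) + 16 = 5^{r+1} − 20 + 16 = 5^{r+1} − 4.
So the formula holds for r+1, and by induction c_m = 5^m − 4 for all m ≥ 1.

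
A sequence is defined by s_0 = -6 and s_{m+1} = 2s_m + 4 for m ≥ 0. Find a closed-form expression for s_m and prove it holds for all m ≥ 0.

Claim: s_m = -2^{m+1} − 4.

Base case: s_0 = -6, and -2^{0+1} − 4 = -2 − 4 = -6.
Assume s_j = -2^{j+1} − 4 for some j ≥ 0.
Then s_{j+1} = 2s_j + 4 = 2·(-2^{j+1} − 4) + 4 = -2^{j+2} − 8 + 4 = -2^{j+2} − 4.
Hence s_m = -2^{m+1} − 4 for every m ≥ 0, by induction.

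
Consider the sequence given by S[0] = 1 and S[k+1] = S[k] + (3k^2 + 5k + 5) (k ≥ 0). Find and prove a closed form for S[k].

Claim: S[k] = k^3 + k^2 + 3k + 1.

Base case: S[0] = 1, and 0^3 + 0^2 + 3·0 + 1 = 1.
Assume S[r] = r^3 + r^2 + 3r + 1.
Then S[r+1] = S[r] + (3r^2 + 5r + 5) = (r^3 + r^2 + 3r + 1) + (3r^2 + 5r + 5) = r^3 + 4r^2 + 8r + 6,
and (r+1)^3 + (r+1)^2 + 3·(r+1) + 1 = r^3 + 4r^2 + 8r + 6.
This completes the inductive step, so S[k] = k^3 + k^2 + 3k + 1 for all k ≥ 0.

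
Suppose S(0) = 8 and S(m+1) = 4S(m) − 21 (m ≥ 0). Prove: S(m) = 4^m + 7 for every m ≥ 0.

Base case: S(0) = 8, and 4^0 + 7 = 1 + 7 = 8.
Assume S(r) = 4^r + 7 for some r ≥ 0.
Then S(r+1) = 4S(r) − 21 = 4·(4^r + 7) − 21 = 4^{r+1} + 28 − 21 = 4^{r+1} + 7.
Hence S(m) = 4^m + 7 for every m ≥ 0, by induction.

S(m) = 4^m + 7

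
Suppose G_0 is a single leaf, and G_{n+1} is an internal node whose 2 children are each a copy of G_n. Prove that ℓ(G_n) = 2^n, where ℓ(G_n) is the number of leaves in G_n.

Base case: ℓ(G_0) = 1, and 2^0 = 1.
Assume ℓ(G_k) = 2^k.
Then ℓ(G_{k+1}) = 2·ℓ(G_k) = 2·2^k = 2^{k+1}.
So the formula holds for k+1, and by induction ℓ(G_n) = 2^n for all n ≥ 0.

ℓ(G_n) = 2^n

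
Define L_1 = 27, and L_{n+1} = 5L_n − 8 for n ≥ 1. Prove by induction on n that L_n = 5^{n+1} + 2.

Base case: L_1 = 27, and 5^{1+1} + 2 = 25 + 2 = 27.
Assume L_r = 5^{r+1} + 2 for some r ≥ 1.
Then L_{r+1} = 5L_r − 8 = 5·(5^{r+1} + 2) − 8 = 5^{r+2} + 10 − 8 = 5^{r+2} + 2.
By induction, L_n = 5^{n+1} + 2 for all n ≥ 1.

L_n = 5^{n+1} + 2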